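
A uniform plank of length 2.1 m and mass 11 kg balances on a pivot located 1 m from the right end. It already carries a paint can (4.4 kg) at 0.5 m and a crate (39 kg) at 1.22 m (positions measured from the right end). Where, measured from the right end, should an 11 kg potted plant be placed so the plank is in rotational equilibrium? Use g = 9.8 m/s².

Take moments about the pivot (at 1 m from the right end).
Beam weight: 11 × 9.8 = 107.8 N down at 1.05 m → arm 0.05 m, τ = 107.8 × 0.05 = 5.39 N·m counterclockwise.
Paint can: 4.4 × 9.8 = 43.12 N down at 0.5 m → arm 0.5 m, τ = 43.12 × 0.5 = 21.56 N·m clockwise.
Crate: 39 × 9.8 = 382.2 N down at 1.22 m → arm 0.22 m, τ = 382.2 × 0.22 = 84.08 N·m counterclockwise.
Net moment of existing loads = 67.91 N·m counterclockwise.
The potted plant weighs 11 × 9.8 = 107.8 N and must supply an equal clockwise moment, so its lever arm about the pivot is 67.91 / 107.8 = 0.63 m.
That puts it at 1 − 0.63 = 0.37 m from the right end.

x ≈ 0.37 m from the right end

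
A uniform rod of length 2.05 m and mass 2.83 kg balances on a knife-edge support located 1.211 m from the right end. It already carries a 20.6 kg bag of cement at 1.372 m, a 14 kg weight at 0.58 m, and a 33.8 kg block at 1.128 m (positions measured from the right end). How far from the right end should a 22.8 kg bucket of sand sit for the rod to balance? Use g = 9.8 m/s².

x ≈ 1.6 m from the right end

Take moments about the knife-edge support (at 1.211 m from the right end).
Beam weight: 2.83 × 9.8 = 27.73 N down at 1.025 m → arm 0.186 m, τ = 27.73 × 0.186 = 5.158 N·m clockwise.
Bag of cement: 20.6 × 9.8 = 201.9 N down at 1.372 m → arm 0.161 m, τ = 201.9 × 0.161 = 32.51 N·m counterclockwise.
Weight: 14 × 9.8 = 137.2 N down at 0.58 m → arm 0.631 m, τ = 137.2 × 0.631 = 86.57 N·m clockwise.
Block: 33.8 × 9.8 = 331.2 N down at 1.128 m → arm 0.083 m, τ = 331.2 × 0.083 = 27.49 N·m clockwise.
Net moment of existing loads = 86.71 N·m clockwise.
The bucket of sand weighs 22.8 × 9.8 = 223.4 N and must supply an equal counterclockwise moment, so its lever arm about the knife-edge support is 86.71 / 223.4 = 0.388 m.
That puts it at 1.211 + 0.388 = 1.6 m from the right end.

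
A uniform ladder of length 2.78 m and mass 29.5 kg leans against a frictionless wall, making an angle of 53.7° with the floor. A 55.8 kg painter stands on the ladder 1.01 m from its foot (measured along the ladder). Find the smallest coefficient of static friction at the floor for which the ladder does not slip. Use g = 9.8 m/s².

μ_min ≈ 0.302

Choose the foot of the ladder as the axis so the floor normal and friction both act there and drop out.
Ladder weight 29.5×9.8 = 289.1 N acts at 1.39 m along the ladder; its horizontal arm is 1.39·cos53.7° = 0.8229 m → τ = 237.9 N·m clockwise.
Painter: 55.8×9.8 = 546.8 N at 1.01 m → arm 0.5979 m → τ = 326.9 N·m clockwise.
Wall normal N acts horizontally at the top; its moment arm is the height L sinθ = 2.78·sin53.7° = 2.24 m, counterclockwise.
Balancing moments: N × 2.24 = 564.8, giving N = 252.1 N.
ΣFx = 0 ⇒ f = N_wall = 252.1 N. ΣFy = 0 ⇒ N_floor = 835.9 N.
μ_min = f / N_floor = 252.1 / 835.9 = 0.302.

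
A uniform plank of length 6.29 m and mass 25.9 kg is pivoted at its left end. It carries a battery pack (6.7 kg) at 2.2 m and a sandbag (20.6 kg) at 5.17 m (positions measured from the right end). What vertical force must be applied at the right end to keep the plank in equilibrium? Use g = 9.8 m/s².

Sum moments about the left end (the unknown pivot reaction has zero arm there).
Beam weight: 25.9 × 9.8 = 253.8 N down at 3.145 m → arm 3.145 m, τ = 253.8 × 3.145 = 798.2 N·m clockwise.
Battery pack: 6.7 × 9.8 = 65.66 N down at 2.2 m → arm 4.09 m, τ = 65.66 × 4.09 = 268.5 N·m clockwise.
Sandbag: 20.6 × 9.8 = 201.9 N down at 5.17 m → arm 1.12 m, τ = 201.9 × 1.12 = 226.1 N·m clockwise.
Net moment of the loads = 1293 N·m clockwise.
The upward force F acts at the right end, arm 6.29 m, giving F × 6.29 counterclockwise.
Balancing moments: F × 6.29 = 1293, giving F = 1293 / 6.29 = 206 N.

F ≈ 206 N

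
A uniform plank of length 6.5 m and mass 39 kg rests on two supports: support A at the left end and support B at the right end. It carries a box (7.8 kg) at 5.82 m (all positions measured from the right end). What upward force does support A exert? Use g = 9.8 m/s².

R_A ≈ 260 N

Choose support B as the axis so its reaction then has zero moment arm.
Beam weight: 39 × 9.8 = 382.2 N down at 3.25 m → arm 3.25 m, τ = 382.2 × 3.25 = 1242 N·m counterclockwise.
Box: 7.8 × 9.8 = 76.44 N down at 5.82 m → arm 5.82 m, τ = 76.44 × 5.82 = 444.9 N·m counterclockwise.
Net load moment about support B = 1687 N·m counterclockwise.
Reaction R at support A is upward at 6.5 m, arm 6.5 m → moment R × 6.5 clockwise.
Balancing moments: R × 6.5 = 1687, giving R = 260 N.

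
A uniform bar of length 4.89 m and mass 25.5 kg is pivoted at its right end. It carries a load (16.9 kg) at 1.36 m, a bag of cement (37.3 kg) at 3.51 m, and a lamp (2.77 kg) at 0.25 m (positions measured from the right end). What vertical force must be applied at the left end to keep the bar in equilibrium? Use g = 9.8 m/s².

Choose the right end as the axis so the unknown pivot reaction has zero arm there.
Beam weight: 25.5 × 9.8 = 249.9 N down at 2.445 m → arm 2.445 m, τ = 249.9 × 2.445 = 611 N·m counterclockwise.
Load: 16.9 × 9.8 = 165.6 N down at 1.36 m → arm 1.36 m, τ = 165.6 × 1.36 = 225.2 N·m counterclockwise.
Bag of cement: 37.3 × 9.8 = 365.5 N down at 3.51 m → arm 3.51 m, τ = 365.5 × 3.51 = 1283 N·m counterclockwise.
Lamp: 2.77 × 9.8 = 27.15 N down at 0.25 m → arm 0.25 m, τ = 27.15 × 0.25 = 6.787 N·m counterclockwise.
Net moment of the loads = 2126 N·m counterclockwise.
The upward force F acts at the left end, arm 4.89 m, giving F × 4.89 clockwise.
Setting net torque to zero: F × 4.89 = 2126 → F = 2126 / 4.89 = 435 N.

F ≈ 435 N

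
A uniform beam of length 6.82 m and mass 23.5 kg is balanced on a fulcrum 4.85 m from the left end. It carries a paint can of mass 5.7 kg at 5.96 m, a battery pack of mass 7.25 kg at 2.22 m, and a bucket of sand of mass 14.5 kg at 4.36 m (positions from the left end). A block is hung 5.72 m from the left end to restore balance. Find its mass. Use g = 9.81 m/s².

About the fulcrum (at 4.85 m from the left end):
Beam weight: 23.5 × 9.81 = 230.5 N down at 3.41 m → arm 1.44 m, τ = 230.5 × 1.44 = 331.9 N·m counterclockwise.
Paint can: 5.7 × 9.81 = 55.92 N down at 5.96 m → arm 1.11 m, τ = 55.92 × 1.11 = 62.07 N·m clockwise.
Battery pack: 7.25 × 9.81 = 71.12 N down at 2.22 m → arm 2.63 m, τ = 71.12 × 2.63 = 187 N·m counterclockwise.
Bucket of sand: 14.5 × 9.81 = 142.2 N down at 4.36 m → arm 0.49 m, τ = 142.2 × 0.49 = 69.68 N·m counterclockwise.
Net moment of known loads = 526.5 N·m counterclockwise.
An unknown mass m at 5.72 m has arm 0.87 m; its moment is m·g·0.87 clockwise.
Στ = 0 ⇒ m × 9.81 × 0.87 = 526.5 ⇒ m = 526.5 / (9.81 × 0.87) = 61.7 kg.

m ≈ 61.7 kg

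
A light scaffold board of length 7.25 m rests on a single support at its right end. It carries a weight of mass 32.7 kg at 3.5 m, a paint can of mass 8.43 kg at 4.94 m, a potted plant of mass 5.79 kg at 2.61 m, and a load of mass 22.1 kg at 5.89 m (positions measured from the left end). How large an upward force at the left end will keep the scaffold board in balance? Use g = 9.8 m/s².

About the right end:
Weight: 32.7 × 9.8 = 320.5 N down at 3.5 m → arm 3.75 m, τ = 320.5 × 3.75 = 1202 N·m counterclockwise.
Paint can: 8.43 × 9.8 = 82.61 N down at 4.94 m → arm 2.31 m, τ = 82.61 × 2.31 = 190.8 N·m counterclockwise.
Potted plant: 5.79 × 9.8 = 56.74 N down at 2.61 m → arm 4.64 m, τ = 56.74 × 4.64 = 263.3 N·m counterclockwise.
Load: 22.1 × 9.8 = 216.6 N down at 5.89 m → arm 1.36 m, τ = 216.6 × 1.36 = 294.6 N·m counterclockwise.
Net moment of the loads = 1951 N·m counterclockwise.
The upward force F acts at the left end, arm 7.25 m, giving F × 7.25 clockwise.
Στ = 0 ⇒ F × 7.25 = 1951 ⇒ F = 1951 / 7.25 = 269 N.

F ≈ 269 N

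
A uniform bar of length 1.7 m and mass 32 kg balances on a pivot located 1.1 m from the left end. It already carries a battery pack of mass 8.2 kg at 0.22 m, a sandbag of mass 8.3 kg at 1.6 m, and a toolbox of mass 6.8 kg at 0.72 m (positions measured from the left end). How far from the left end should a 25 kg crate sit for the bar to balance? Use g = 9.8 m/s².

Taking torques about the pivot (at 1.1 m from the left end):
Beam weight: 32 × 9.8 = 313.6 N down at 0.85 m → arm 0.25 m, τ = 313.6 × 0.25 = 78.4 N·m counterclockwise.
Battery pack: 8.2 × 9.8 = 80.36 N down at 0.22 m → arm 0.88 m, τ = 80.36 × 0.88 = 70.72 N·m counterclockwise.
Sandbag: 8.3 × 9.8 = 81.34 N down at 1.6 m → arm 0.5 m, τ = 81.34 × 0.5 = 40.67 N·m clockwise.
Toolbox: 6.8 × 9.8 = 66.64 N down at 0.72 m → arm 0.38 m, τ = 66.64 × 0.38 = 25.32 N·m counterclockwise.
Net moment of existing loads = 133.8 N·m counterclockwise.
The crate weighs 25 × 9.8 = 245 N and must supply an equal clockwise moment, so its lever arm about the pivot is 133.8 / 245 = 0.546 m.
That puts it at 1.1 + 0.546 = 1.65 m from the left end.

x ≈ 1.65 m from the left end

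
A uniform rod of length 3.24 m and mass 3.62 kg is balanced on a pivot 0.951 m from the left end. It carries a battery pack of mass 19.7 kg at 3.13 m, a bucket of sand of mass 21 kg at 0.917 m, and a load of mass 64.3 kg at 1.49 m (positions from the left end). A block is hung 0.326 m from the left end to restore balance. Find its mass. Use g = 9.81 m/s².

m ≈ 127 kg

Choose the pivot (at 0.951 m from the left end) as the axis so the support reaction has zero arm there.
Beam weight: 3.62 × 9.81 = 35.51 N down at 1.62 m → arm 0.669 m, τ = 35.51 × 0.669 = 23.76 N·m clockwise.
Battery pack: 19.7 × 9.81 = 193.3 N down at 3.13 m → arm 2.179 m, τ = 193.3 × 2.179 = 421.2 N·m clockwise.
Bucket of sand: 21 × 9.81 = 206 N down at 0.917 m → arm 0.034 m, τ = 206 × 0.034 = 7.004 N·m counterclockwise.
Load: 64.3 × 9.81 = 630.8 N down at 1.49 m → arm 0.539 m, τ = 630.8 × 0.539 = 340 N·m clockwise.
Net moment of known loads = 778 N·m clockwise.
An unknown mass m at 0.326 m has arm 0.625 m; its moment is m·g·0.625 counterclockwise.
Balancing moments: m × 9.81 × 0.625 = 778, giving m = 778 / (9.81 × 0.625) = 127 kg.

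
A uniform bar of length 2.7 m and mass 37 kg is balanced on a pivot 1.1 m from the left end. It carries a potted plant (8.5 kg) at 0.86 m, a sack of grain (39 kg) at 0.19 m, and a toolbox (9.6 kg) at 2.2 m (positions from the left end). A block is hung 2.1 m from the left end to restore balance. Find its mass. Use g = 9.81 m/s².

About the pivot (at 1.1 m from the left end):
Beam weight: 37 × 9.81 = 363 N down at 1.35 m → arm 0.25 m, τ = 363 × 0.25 = 90.75 N·m clockwise.
Potted plant: 8.5 × 9.81 = 83.39 N down at 0.86 m → arm 0.24 m, τ = 83.39 × 0.24 = 20.01 N·m counterclockwise.
Sack of grain: 39 × 9.81 = 382.6 N down at 0.19 m → arm 0.91 m, τ = 382.6 × 0.91 = 348.2 N·m counterclockwise.
Toolbox: 9.6 × 9.81 = 94.18 N down at 2.2 m → arm 1.1 m, τ = 94.18 × 1.1 = 103.6 N·m clockwise.
Net moment of known loads = 173.9 N·m counterclockwise.
An unknown mass m at 2.1 m has arm 1 m; its moment is m·g·1 clockwise.
Balancing moments: m × 9.81 × 1 = 173.9, giving m = 173.9 / (9.81 × 1) = 17.7 kg.

m ≈ 17.7 kg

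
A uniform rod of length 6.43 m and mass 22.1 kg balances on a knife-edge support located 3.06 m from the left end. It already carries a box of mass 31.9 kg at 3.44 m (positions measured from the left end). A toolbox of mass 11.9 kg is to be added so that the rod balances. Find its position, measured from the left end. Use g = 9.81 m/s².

x ≈ 1.75 m from the left end

Sum moments about the knife-edge support (at 3.06 m from the left end) (the support reaction has zero arm there).
Beam weight: 22.1 × 9.81 = 216.8 N down at 3.215 m → arm 0.155 m, τ = 216.8 × 0.155 = 33.6 N·m clockwise.
Box: 31.9 × 9.81 = 312.9 N down at 3.44 m → arm 0.38 m, τ = 312.9 × 0.38 = 118.9 N·m clockwise.
Net moment of existing loads = 152.5 N·m clockwise.
The toolbox weighs 11.9 × 9.81 = 116.7 N and must supply an equal counterclockwise moment, so its lever arm about the knife-edge support is 152.5 / 116.7 = 1.31 m.
That puts it at 3.06 − 1.31 = 1.75 m from the left end.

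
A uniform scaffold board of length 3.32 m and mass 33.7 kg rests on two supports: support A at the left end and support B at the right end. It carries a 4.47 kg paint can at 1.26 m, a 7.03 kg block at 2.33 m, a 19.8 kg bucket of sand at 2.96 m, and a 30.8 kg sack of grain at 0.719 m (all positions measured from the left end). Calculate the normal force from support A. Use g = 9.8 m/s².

Take moments about support B.
Beam weight: 33.7 × 9.8 = 330.3 N down at 1.66 m → arm 1.66 m, τ = 330.3 × 1.66 = 548.3 N·m counterclockwise.
Paint can: 4.47 × 9.8 = 43.81 N down at 1.26 m → arm 2.06 m, τ = 43.81 × 2.06 = 90.25 N·m counterclockwise.
Block: 7.03 × 9.8 = 68.89 N down at 2.33 m → arm 0.99 m, τ = 68.89 × 0.99 = 68.2 N·m counterclockwise.
Bucket of sand: 19.8 × 9.8 = 194 N down at 2.96 m → arm 0.36 m, τ = 194 × 0.36 = 69.84 N·m counterclockwise.
Sack of grain: 30.8 × 9.8 = 301.8 N down at 0.719 m → arm 2.601 m, τ = 301.8 × 2.601 = 785 N·m counterclockwise.
Net load moment about support B = 1562 N·m counterclockwise.
Reaction R at support A is upward at 0 m, arm 3.32 m → moment R × 3.32 clockwise.
For rotational equilibrium, R × 3.32 = 1562, so R = 470 N.

R_A ≈ 470 N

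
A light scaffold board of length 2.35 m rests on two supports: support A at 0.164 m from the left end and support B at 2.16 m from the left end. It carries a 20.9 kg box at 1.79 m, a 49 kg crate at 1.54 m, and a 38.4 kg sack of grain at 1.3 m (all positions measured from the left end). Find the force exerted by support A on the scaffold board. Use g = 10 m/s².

Take moments about support B.
Box: 20.9 × 10 = 209 N down at 1.79 m → arm 0.37 m, τ = 209 × 0.37 = 77.33 N·m counterclockwise.
Crate: 49 × 10 = 490 N down at 1.54 m → arm 0.62 m, τ = 490 × 0.62 = 303.8 N·m counterclockwise.
Sack of grain: 38.4 × 10 = 384 N down at 1.3 m → arm 0.86 m, τ = 384 × 0.86 = 330.2 N·m counterclockwise.
Net load moment about support B = 711.3 N·m counterclockwise.
Reaction R at support A is upward at 0.164 m, arm 1.996 m → moment R × 1.996 clockwise.
For rotational equilibrium, R × 1.996 = 711.3, so R = 356 N.

R_A ≈ 356 N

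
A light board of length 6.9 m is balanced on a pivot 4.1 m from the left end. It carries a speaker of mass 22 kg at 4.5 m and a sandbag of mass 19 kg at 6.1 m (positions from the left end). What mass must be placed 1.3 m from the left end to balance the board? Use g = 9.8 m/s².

Choose the pivot (at 4.1 m from the left end) as the axis so the support reaction has zero arm there.
Speaker: 22 × 9.8 = 215.6 N down at 4.5 m → arm 0.4 m, τ = 215.6 × 0.4 = 86.24 N·m clockwise.
Sandbag: 19 × 9.8 = 186.2 N down at 6.1 m → arm 2 m, τ = 186.2 × 2 = 372.4 N·m clockwise.
Net moment of known loads = 458.6 N·m clockwise.
An unknown mass m at 1.3 m has arm 2.8 m; its moment is m·g·2.8 counterclockwise.
Balancing moments: m × 9.8 × 2.8 = 458.6, giving m = 458.6 / (9.8 × 2.8) = 16.7 kg.

m ≈ 16.7 kg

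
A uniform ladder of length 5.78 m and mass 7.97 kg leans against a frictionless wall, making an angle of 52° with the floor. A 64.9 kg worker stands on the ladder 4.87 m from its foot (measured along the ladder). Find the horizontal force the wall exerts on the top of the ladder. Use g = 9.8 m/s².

N_wall ≈ 449 N

Choose the foot of the ladder as the axis so the floor normal and friction both act there and drop out.
Ladder weight 7.97×9.8 = 78.11 N acts at 2.89 m along the ladder; its horizontal arm is 2.89·cos52° = 1.779 m → τ = 139 N·m clockwise.
Worker: 64.9×9.8 = 636 N at 4.87 m → arm 2.998 m → τ = 1907 N·m clockwise.
Wall normal N acts horizontally at the top; its moment arm is the height L sinθ = 5.78·sin52° = 4.555 m, counterclockwise.
Setting net torque to zero: N × 4.555 = 2046 → N = 449 N.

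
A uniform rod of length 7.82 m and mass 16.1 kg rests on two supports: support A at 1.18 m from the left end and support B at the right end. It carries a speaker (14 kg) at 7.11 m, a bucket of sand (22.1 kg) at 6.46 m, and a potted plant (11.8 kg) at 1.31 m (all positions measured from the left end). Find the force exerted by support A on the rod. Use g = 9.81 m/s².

R_A ≈ 266 N

Take moments about support B.
Beam weight: 16.1 × 9.81 = 157.9 N down at 3.91 m → arm 3.91 m, τ = 157.9 × 3.91 = 617.4 N·m counterclockwise.
Speaker: 14 × 9.81 = 137.3 N down at 7.11 m → arm 0.71 m, τ = 137.3 × 0.71 = 97.48 N·m counterclockwise.
Bucket of sand: 22.1 × 9.81 = 216.8 N down at 6.46 m → arm 1.36 m, τ = 216.8 × 1.36 = 294.8 N·m counterclockwise.
Potted plant: 11.8 × 9.81 = 115.8 N down at 1.31 m → arm 6.51 m, τ = 115.8 × 6.51 = 753.9 N·m counterclockwise.
Net load moment about support B = 1764 N·m counterclockwise.
Reaction R at support A is upward at 1.18 m, arm 6.64 m → moment R × 6.64 clockwise.
Στ = 0 ⇒ R × 6.64 = 1764 ⇒ R = 266 N.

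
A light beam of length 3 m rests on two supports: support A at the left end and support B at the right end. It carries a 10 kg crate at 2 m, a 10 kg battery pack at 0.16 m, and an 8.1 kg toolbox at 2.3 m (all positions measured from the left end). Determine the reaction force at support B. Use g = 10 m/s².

R_B ≈ 134 N

Taking torques about support A:
Crate: 10 × 10 = 100 N down at 2 m → arm 2 m, τ = 100 × 2 = 200 N·m clockwise.
Battery pack: 10 × 10 = 100 N down at 0.16 m → arm 0.16 m, τ = 100 × 0.16 = 16 N·m clockwise.
Toolbox: 8.1 × 10 = 81 N down at 2.3 m → arm 2.3 m, τ = 81 × 2.3 = 186.3 N·m clockwise.
Net load moment about support A = 402.3 N·m clockwise.
Reaction R at support B is upward at 3 m, arm 3 m → moment R × 3 counterclockwise.
For rotational equilibrium, R × 3 = 402.3, so R = 134 N.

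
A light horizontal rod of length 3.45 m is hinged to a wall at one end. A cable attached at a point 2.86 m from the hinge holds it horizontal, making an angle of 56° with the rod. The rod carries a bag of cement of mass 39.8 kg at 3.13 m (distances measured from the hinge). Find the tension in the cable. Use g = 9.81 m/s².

T ≈ 515 N

Taking torques about the hinge:
Bag of cement: 39.8 × 9.81 = 390.4 N down at 3.13 m → arm 3.13 m, τ = 390.4 × 3.13 = 1222 N·m clockwise.
Total clockwise load moment = 1222 N·m.
The cable tension T acts at 2.86 m; only its component perpendicular to the rod, T sinθ, produces torque. sin 56° = 0.829.
Balancing moments: T × 2.86 × 0.829 = 1222, giving T = 1222 / 2.371 = 515 N.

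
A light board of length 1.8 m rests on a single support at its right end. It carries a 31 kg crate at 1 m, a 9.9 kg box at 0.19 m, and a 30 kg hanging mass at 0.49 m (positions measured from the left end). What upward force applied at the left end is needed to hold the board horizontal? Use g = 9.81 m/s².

F ≈ 436 N

Taking torques about the right end:
Crate: 31 × 9.81 = 304.1 N down at 1 m → arm 0.8 m, τ = 304.1 × 0.8 = 243.3 N·m counterclockwise.
Box: 9.9 × 9.81 = 97.12 N down at 0.19 m → arm 1.61 m, τ = 97.12 × 1.61 = 156.4 N·m counterclockwise.
Hanging mass: 30 × 9.81 = 294.3 N down at 0.49 m → arm 1.31 m, τ = 294.3 × 1.31 = 385.5 N·m counterclockwise.
Net moment of the loads = 785.2 N·m counterclockwise.
The upward force F acts at the left end, arm 1.8 m, giving F × 1.8 clockwise.
For rotational equilibrium, F × 1.8 = 785.2, so F = 785.2 / 1.8 = 436 N.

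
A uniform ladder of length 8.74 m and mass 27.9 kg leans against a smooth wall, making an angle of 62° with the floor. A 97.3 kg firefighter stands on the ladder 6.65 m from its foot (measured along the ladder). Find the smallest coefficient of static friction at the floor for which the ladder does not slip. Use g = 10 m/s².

μ_min ≈ 0.374

Sum moments about the foot of the ladder (the floor normal and friction both act there and drop out).
Ladder weight 27.9×10 = 279 N acts at 4.37 m along the ladder; its horizontal arm is 4.37·cos62° = 2.052 m → τ = 572.5 N·m clockwise.
Firefighter: 97.3×10 = 973 N at 6.65 m → arm 3.122 m → τ = 3038 N·m clockwise.
Wall normal N acts horizontally at the top; its moment arm is the height L sinθ = 8.74·sin62° = 7.717 m, counterclockwise.
Setting net torque to zero: N × 7.717 = 3610 → N = 467.8 N.
ΣFx = 0 ⇒ f = N_wall = 467.8 N. ΣFy = 0 ⇒ N_floor = 1252 N.
μ_min = f / N_floor = 467.8 / 1252 = 0.374.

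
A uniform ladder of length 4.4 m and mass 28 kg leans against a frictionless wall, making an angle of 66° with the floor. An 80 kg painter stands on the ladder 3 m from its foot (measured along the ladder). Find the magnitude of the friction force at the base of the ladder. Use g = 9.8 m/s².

Taking torques about the foot of the ladder:
Ladder weight 28×9.8 = 274.4 N acts at 2.2 m along the ladder; its horizontal arm is 2.2·cos66° = 0.8948 m → τ = 245.5 N·m clockwise.
Painter: 80×9.8 = 784 N at 3 m → arm 1.22 m → τ = 956.5 N·m clockwise.
Wall normal N acts horizontally at the top; its moment arm is the height L sinθ = 4.4·sin66° = 4.02 m, counterclockwise.
Setting net torque to zero: N × 4.02 = 1202 → N = 299 N.
ΣFx = 0: friction at the foot balances the wall's push, so f = N_wall = 299 N.

f ≈ 299 N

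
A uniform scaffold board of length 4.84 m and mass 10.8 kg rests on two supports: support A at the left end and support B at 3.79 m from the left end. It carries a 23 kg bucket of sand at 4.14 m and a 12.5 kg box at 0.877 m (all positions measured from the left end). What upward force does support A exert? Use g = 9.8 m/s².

About support B:
Beam weight: 10.8 × 9.8 = 105.8 N down at 2.42 m → arm 1.37 m, τ = 105.8 × 1.37 = 144.9 N·m counterclockwise.
Bucket of sand: 23 × 9.8 = 225.4 N down at 4.14 m → arm 0.35 m, τ = 225.4 × 0.35 = 78.89 N·m clockwise.
Box: 12.5 × 9.8 = 122.5 N down at 0.877 m → arm 2.913 m, τ = 122.5 × 2.913 = 356.8 N·m counterclockwise.
Net load moment about support B = 422.8 N·m counterclockwise.
Reaction R at support A is upward at 0 m, arm 3.79 m → moment R × 3.79 clockwise.
Balancing moments: R × 3.79 = 422.8, giving R = 112 N.

R_A ≈ 112 N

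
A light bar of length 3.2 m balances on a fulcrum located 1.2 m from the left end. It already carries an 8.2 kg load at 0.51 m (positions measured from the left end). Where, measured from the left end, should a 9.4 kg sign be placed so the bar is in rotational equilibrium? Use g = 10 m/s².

x ≈ 1.8 m from the left end

Taking torques about the fulcrum (at 1.2 m from the left end):
Load: 8.2 × 10 = 82 N down at 0.51 m → arm 0.69 m, τ = 82 × 0.69 = 56.58 N·m counterclockwise.
Net moment of existing loads = 56.58 N·m counterclockwise.
The sign weighs 9.4 × 10 = 94 N and must supply an equal clockwise moment, so its lever arm about the fulcrum is 56.58 / 94 = 0.602 m.
That puts it at 1.2 + 0.602 = 1.8 m from the left end.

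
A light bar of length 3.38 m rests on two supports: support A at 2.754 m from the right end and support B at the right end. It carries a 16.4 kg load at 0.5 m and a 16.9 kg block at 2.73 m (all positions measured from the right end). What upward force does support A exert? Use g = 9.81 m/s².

R_A ≈ 194 N

Taking torques about support B:
Load: 16.4 × 9.81 = 160.9 N down at 0.5 m → arm 0.5 m, τ = 160.9 × 0.5 = 80.45 N·m counterclockwise.
Block: 16.9 × 9.81 = 165.8 N down at 2.73 m → arm 2.73 m, τ = 165.8 × 2.73 = 452.6 N·m counterclockwise.
Net load moment about support B = 533.1 N·m counterclockwise.
Reaction R at support A is upward at 2.754 m, arm 2.754 m → moment R × 2.754 clockwise.
For rotational equilibrium, R × 2.754 = 533.1, so R = 194 N.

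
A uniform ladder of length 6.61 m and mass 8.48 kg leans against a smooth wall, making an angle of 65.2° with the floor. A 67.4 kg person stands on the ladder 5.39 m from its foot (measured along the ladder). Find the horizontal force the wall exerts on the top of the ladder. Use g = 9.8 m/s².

N_wall ≈ 268 N

Sum moments about the foot of the ladder (the floor normal and friction both act there and drop out).
Ladder weight 8.48×9.8 = 83.1 N acts at 3.305 m along the ladder; its horizontal arm is 3.305·cos65.2° = 1.386 m → τ = 115.2 N·m clockwise.
Person: 67.4×9.8 = 660.5 N at 5.39 m → arm 2.261 m → τ = 1493 N·m clockwise.
Wall normal N acts horizontally at the top; its moment arm is the height L sinθ = 6.61·sin65.2° = 6 m, counterclockwise.
Balancing moments: N × 6 = 1608, giving N = 268 N.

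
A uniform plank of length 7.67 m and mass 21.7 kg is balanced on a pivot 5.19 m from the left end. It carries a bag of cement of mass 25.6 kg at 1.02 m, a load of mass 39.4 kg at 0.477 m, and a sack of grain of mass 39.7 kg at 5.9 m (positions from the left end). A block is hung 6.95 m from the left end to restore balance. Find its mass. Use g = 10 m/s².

m ≈ 167 kg

Sum moments about the pivot (at 5.19 m from the left end) (the support reaction has zero arm there).
Beam weight: 21.7 × 10 = 217 N down at 3.835 m → arm 1.355 m, τ = 217 × 1.355 = 294 N·m counterclockwise.
Bag of cement: 25.6 × 10 = 256 N down at 1.02 m → arm 4.17 m, τ = 256 × 4.17 = 1068 N·m counterclockwise.
Load: 39.4 × 10 = 394 N down at 0.477 m → arm 4.713 m, τ = 394 × 4.713 = 1857 N·m counterclockwise.
Sack of grain: 39.7 × 10 = 397 N down at 5.9 m → arm 0.71 m, τ = 397 × 0.71 = 281.9 N·m clockwise.
Net moment of known loads = 2937 N·m counterclockwise.
An unknown mass m at 6.95 m has arm 1.76 m; its moment is m·g·1.76 clockwise.
Στ = 0 ⇒ m × 10 × 1.76 = 2937 ⇒ m = 2937 / (10 × 1.76) = 167 kg.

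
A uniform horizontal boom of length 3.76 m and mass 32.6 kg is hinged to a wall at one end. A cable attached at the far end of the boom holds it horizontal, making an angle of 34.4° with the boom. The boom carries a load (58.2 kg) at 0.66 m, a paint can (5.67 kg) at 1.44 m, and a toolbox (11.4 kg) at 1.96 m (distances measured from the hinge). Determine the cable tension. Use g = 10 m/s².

T ≈ 613 N

Sum moments about the hinge (the unknown hinge reaction has zero arm there).
Beam weight: 32.6 × 10 = 326 N down at 1.88 m → arm 1.88 m, τ = 326 × 1.88 = 612.9 N·m clockwise.
Load: 58.2 × 10 = 582 N down at 0.66 m → arm 0.66 m, τ = 582 × 0.66 = 384.1 N·m clockwise.
Paint can: 5.67 × 10 = 56.7 N down at 1.44 m → arm 1.44 m, τ = 56.7 × 1.44 = 81.65 N·m clockwise.
Toolbox: 11.4 × 10 = 114 N down at 1.96 m → arm 1.96 m, τ = 114 × 1.96 = 223.4 N·m clockwise.
Total clockwise load moment = 1302 N·m.
The cable tension T acts at 3.76 m; only its component perpendicular to the boom, T sinθ, produces torque. sin 34.4° = 0.565.
Balancing moments: T × 3.76 × 0.565 = 1302, giving T = 1302 / 2.124 = 613 N.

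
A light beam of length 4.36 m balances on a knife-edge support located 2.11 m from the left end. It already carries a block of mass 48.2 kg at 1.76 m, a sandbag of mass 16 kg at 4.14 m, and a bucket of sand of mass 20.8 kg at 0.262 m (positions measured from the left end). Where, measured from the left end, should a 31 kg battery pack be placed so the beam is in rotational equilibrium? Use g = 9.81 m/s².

x ≈ 2.85 m from the left end

Take moments about the knife-edge support (at 2.11 m from the left end).
Block: 48.2 × 9.81 = 472.8 N down at 1.76 m → arm 0.35 m, τ = 472.8 × 0.35 = 165.5 N·m counterclockwise.
Sandbag: 16 × 9.81 = 157 N down at 4.14 m → arm 2.03 m, τ = 157 × 2.03 = 318.7 N·m clockwise.
Bucket of sand: 20.8 × 9.81 = 204 N down at 0.262 m → arm 1.848 m, τ = 204 × 1.848 = 377 N·m counterclockwise.
Net moment of existing loads = 223.8 N·m counterclockwise.
The battery pack weighs 31 × 9.81 = 304.1 N and must supply an equal clockwise moment, so its lever arm about the knife-edge support is 223.8 / 304.1 = 0.736 m.
That puts it at 2.11 + 0.736 = 2.85 m from the left end.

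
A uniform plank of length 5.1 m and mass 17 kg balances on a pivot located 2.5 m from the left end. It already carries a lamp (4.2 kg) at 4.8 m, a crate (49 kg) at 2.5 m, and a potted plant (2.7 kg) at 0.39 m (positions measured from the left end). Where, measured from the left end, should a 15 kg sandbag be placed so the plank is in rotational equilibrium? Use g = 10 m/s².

Choose the pivot (at 2.5 m from the left end) as the axis so the support reaction has zero arm there.
Beam weight: 17 × 10 = 170 N down at 2.55 m → arm 0.05 m, τ = 170 × 0.05 = 8.5 N·m clockwise.
Lamp: 4.2 × 10 = 42 N down at 4.8 m → arm 2.3 m, τ = 42 × 2.3 = 96.6 N·m clockwise.
Crate: acts at the pivot, moment arm 0 → no torque.
Potted plant: 2.7 × 10 = 27 N down at 0.39 m → arm 2.11 m, τ = 27 × 2.11 = 56.97 N·m counterclockwise.
Net moment of existing loads = 48.13 N·m clockwise.
The sandbag weighs 15 × 10 = 150 N and must supply an equal counterclockwise moment, so its lever arm about the pivot is 48.13 / 150 = 0.321 m.
That puts it at 2.5 − 0.321 = 2.18 m from the left end.

x ≈ 2.18 m from the left end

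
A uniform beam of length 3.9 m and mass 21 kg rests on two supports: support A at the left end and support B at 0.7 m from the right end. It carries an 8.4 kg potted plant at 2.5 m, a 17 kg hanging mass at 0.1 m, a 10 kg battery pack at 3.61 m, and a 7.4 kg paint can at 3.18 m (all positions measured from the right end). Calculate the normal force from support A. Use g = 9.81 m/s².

Taking torques about support B:
Beam weight: 21 × 9.81 = 206 N down at 1.95 m → arm 1.25 m, τ = 206 × 1.25 = 257.5 N·m counterclockwise.
Potted plant: 8.4 × 9.81 = 82.4 N down at 2.5 m → arm 1.8 m, τ = 82.4 × 1.8 = 148.3 N·m counterclockwise.
Hanging mass: 17 × 9.81 = 166.8 N down at 0.1 m → arm 0.6 m, τ = 166.8 × 0.6 = 100.1 N·m clockwise.
Battery pack: 10 × 9.81 = 98.1 N down at 3.61 m → arm 2.91 m, τ = 98.1 × 2.91 = 285.5 N·m counterclockwise.
Paint can: 7.4 × 9.81 = 72.59 N down at 3.18 m → arm 2.48 m, τ = 72.59 × 2.48 = 180 N·m counterclockwise.
Net load moment about support B = 771.2 N·m counterclockwise.
Reaction R at support A is upward at 3.9 m, arm 3.2 m → moment R × 3.2 clockwise.
Balancing moments: R × 3.2 = 771.2, giving R = 241 N.

R_A ≈ 241 N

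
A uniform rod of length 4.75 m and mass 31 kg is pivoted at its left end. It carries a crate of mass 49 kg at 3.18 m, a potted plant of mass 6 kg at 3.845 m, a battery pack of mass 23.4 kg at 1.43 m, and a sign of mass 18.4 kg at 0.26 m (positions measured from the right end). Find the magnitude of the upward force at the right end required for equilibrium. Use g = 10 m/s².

F ≈ 666 N

Choose the left end as the axis so the unknown pivot reaction has zero arm there.
Beam weight: 31 × 10 = 310 N down at 2.375 m → arm 2.375 m, τ = 310 × 2.375 = 736.2 N·m clockwise.
Crate: 49 × 10 = 490 N down at 3.18 m → arm 1.57 m, τ = 490 × 1.57 = 769.3 N·m clockwise.
Potted plant: 6 × 10 = 60 N down at 3.845 m → arm 0.905 m, τ = 60 × 0.905 = 54.3 N·m clockwise.
Battery pack: 23.4 × 10 = 234 N down at 1.43 m → arm 3.32 m, τ = 234 × 3.32 = 776.9 N·m clockwise.
Sign: 18.4 × 10 = 184 N down at 0.26 m → arm 4.49 m, τ = 184 × 4.49 = 826.2 N·m clockwise.
Net moment of the loads = 3163 N·m clockwise.
The upward force F acts at the right end, arm 4.75 m, giving F × 4.75 counterclockwise.
Balancing moments: F × 4.75 = 3163, giving F = 3163 / 4.75 = 666 N.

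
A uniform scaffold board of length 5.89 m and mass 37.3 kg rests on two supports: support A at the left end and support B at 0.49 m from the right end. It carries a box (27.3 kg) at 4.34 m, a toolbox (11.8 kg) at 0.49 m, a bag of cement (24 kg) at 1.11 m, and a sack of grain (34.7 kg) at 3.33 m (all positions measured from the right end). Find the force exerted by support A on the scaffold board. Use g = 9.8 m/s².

Taking torques about support B:
Beam weight: 37.3 × 9.8 = 365.5 N down at 2.945 m → arm 2.455 m, τ = 365.5 × 2.455 = 897.3 N·m counterclockwise.
Box: 27.3 × 9.8 = 267.5 N down at 4.34 m → arm 3.85 m, τ = 267.5 × 3.85 = 1030 N·m counterclockwise.
Toolbox: acts at the support B, moment arm 0 → no torque.
Bag of cement: 24 × 9.8 = 235.2 N down at 1.11 m → arm 0.62 m, τ = 235.2 × 0.62 = 145.8 N·m counterclockwise.
Sack of grain: 34.7 × 9.8 = 340.1 N down at 3.33 m → arm 2.84 m, τ = 340.1 × 2.84 = 965.9 N·m counterclockwise.
Net load moment about support B = 3039 N·m counterclockwise.
Reaction R at support A is upward at 5.89 m, arm 5.4 m → moment R × 5.4 clockwise.
Στ = 0 ⇒ R × 5.4 = 3039 ⇒ R = 563 N.

R_A ≈ 563 N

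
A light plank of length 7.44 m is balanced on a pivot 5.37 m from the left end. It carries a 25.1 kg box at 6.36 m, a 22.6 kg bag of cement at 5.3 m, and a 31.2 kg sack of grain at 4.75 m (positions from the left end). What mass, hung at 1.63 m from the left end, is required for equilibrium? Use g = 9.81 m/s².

m ≈ 1.05 kg

About the pivot (at 5.37 m from the left end):
Box: 25.1 × 9.81 = 246.2 N down at 6.36 m → arm 0.99 m, τ = 246.2 × 0.99 = 243.7 N·m clockwise.
Bag of cement: 22.6 × 9.81 = 221.7 N down at 5.3 m → arm 0.07 m, τ = 221.7 × 0.07 = 15.52 N·m counterclockwise.
Sack of grain: 31.2 × 9.81 = 306.1 N down at 4.75 m → arm 0.62 m, τ = 306.1 × 0.62 = 189.8 N·m counterclockwise.
Net moment of known loads = 38.38 N·m clockwise.
An unknown mass m at 1.63 m has arm 3.74 m; its moment is m·g·3.74 counterclockwise.
Στ = 0 ⇒ m × 9.81 × 3.74 = 38.38 ⇒ m = 38.38 / (9.81 × 3.74) = 1.05 kg.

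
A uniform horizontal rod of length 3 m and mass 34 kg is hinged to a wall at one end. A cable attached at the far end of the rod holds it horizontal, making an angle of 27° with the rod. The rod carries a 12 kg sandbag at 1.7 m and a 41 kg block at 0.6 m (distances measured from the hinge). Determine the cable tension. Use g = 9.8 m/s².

About the hinge:
Beam weight: 34 × 9.8 = 333.2 N down at 1.5 m → arm 1.5 m, τ = 333.2 × 1.5 = 499.8 N·m clockwise.
Sandbag: 12 × 9.8 = 117.6 N down at 1.7 m → arm 1.7 m, τ = 117.6 × 1.7 = 199.9 N·m clockwise.
Block: 41 × 9.8 = 401.8 N down at 0.6 m → arm 0.6 m, τ = 401.8 × 0.6 = 241.1 N·m clockwise.
Total clockwise load moment = 940.8 N·m.
The cable tension T acts at 3 m; only its component perpendicular to the rod, T sinθ, produces torque. sin 27° = 0.454.
Setting net torque to zero: T × 3 × 0.454 = 940.8 → T = 940.8 / 1.362 = 691 N.

T ≈ 691 N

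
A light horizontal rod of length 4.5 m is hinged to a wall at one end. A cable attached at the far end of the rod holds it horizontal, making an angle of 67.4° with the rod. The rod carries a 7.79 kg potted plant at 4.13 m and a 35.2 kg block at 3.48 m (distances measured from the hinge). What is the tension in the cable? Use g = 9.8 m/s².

Choose the hinge as the axis so the unknown hinge reaction has zero arm there.
Potted plant: 7.79 × 9.8 = 76.34 N down at 4.13 m → arm 4.13 m, τ = 76.34 × 4.13 = 315.3 N·m clockwise.
Block: 35.2 × 9.8 = 345 N down at 3.48 m → arm 3.48 m, τ = 345 × 3.48 = 1201 N·m clockwise.
Total clockwise load moment = 1516 N·m.
The cable tension T acts at 4.5 m; only its component perpendicular to the rod, T sinθ, produces torque. sin 67.4° = 0.9232.
Balancing moments: T × 4.5 × 0.9232 = 1516, giving T = 1516 / 4.154 = 365 N.

T ≈ 365 N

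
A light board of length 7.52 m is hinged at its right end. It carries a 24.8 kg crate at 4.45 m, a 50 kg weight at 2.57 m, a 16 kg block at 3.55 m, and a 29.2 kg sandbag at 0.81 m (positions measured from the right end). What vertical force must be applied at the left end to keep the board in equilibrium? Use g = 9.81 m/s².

Take moments about the right end.
Crate: 24.8 × 9.81 = 243.3 N down at 4.45 m → arm 4.45 m, τ = 243.3 × 4.45 = 1083 N·m counterclockwise.
Weight: 50 × 9.81 = 490.5 N down at 2.57 m → arm 2.57 m, τ = 490.5 × 2.57 = 1261 N·m counterclockwise.
Block: 16 × 9.81 = 157 N down at 3.55 m → arm 3.55 m, τ = 157 × 3.55 = 557.4 N·m counterclockwise.
Sandbag: 29.2 × 9.81 = 286.5 N down at 0.81 m → arm 0.81 m, τ = 286.5 × 0.81 = 232.1 N·m counterclockwise.
Net moment of the loads = 3134 N·m counterclockwise.
The upward force F acts at the left end, arm 7.52 m, giving F × 7.52 clockwise.
Στ = 0 ⇒ F × 7.52 = 3134 ⇒ F = 3134 / 7.52 = 417 N.

F ≈ 417 N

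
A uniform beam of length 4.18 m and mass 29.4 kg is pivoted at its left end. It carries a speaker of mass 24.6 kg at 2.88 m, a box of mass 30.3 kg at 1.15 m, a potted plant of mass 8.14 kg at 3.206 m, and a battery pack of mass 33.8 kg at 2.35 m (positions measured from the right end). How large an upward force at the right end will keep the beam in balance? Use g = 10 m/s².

F ≈ 610 N

Take moments about the left end.
Beam weight: 29.4 × 10 = 294 N down at 2.09 m → arm 2.09 m, τ = 294 × 2.09 = 614.5 N·m clockwise.
Speaker: 24.6 × 10 = 246 N down at 2.88 m → arm 1.3 m, τ = 246 × 1.3 = 319.8 N·m clockwise.
Box: 30.3 × 10 = 303 N down at 1.15 m → arm 3.03 m, τ = 303 × 3.03 = 918.1 N·m clockwise.
Potted plant: 8.14 × 10 = 81.4 N down at 3.206 m → arm 0.974 m, τ = 81.4 × 0.974 = 79.28 N·m clockwise.
Battery pack: 33.8 × 10 = 338 N down at 2.35 m → arm 1.83 m, τ = 338 × 1.83 = 618.5 N·m clockwise.
Net moment of the loads = 2550 N·m clockwise.
The upward force F acts at the right end, arm 4.18 m, giving F × 4.18 counterclockwise.
Balancing moments: F × 4.18 = 2550, giving F = 2550 / 4.18 = 610 N.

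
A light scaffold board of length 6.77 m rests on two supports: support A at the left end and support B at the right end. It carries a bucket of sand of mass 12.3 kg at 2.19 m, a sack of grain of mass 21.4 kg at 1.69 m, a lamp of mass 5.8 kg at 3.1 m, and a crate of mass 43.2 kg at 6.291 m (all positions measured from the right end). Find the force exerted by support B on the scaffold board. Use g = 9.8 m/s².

R_B ≈ 300 N

About support A:
Bucket of sand: 12.3 × 9.8 = 120.5 N down at 2.19 m → arm 4.58 m, τ = 120.5 × 4.58 = 551.9 N·m clockwise.
Sack of grain: 21.4 × 9.8 = 209.7 N down at 1.69 m → arm 5.08 m, τ = 209.7 × 5.08 = 1065 N·m clockwise.
Lamp: 5.8 × 9.8 = 56.84 N down at 3.1 m → arm 3.67 m, τ = 56.84 × 3.67 = 208.6 N·m clockwise.
Crate: 43.2 × 9.8 = 423.4 N down at 6.291 m → arm 0.479 m, τ = 423.4 × 0.479 = 202.8 N·m clockwise.
Net load moment about support A = 2028 N·m clockwise.
Reaction R at support B is upward at 0 m, arm 6.77 m → moment R × 6.77 counterclockwise.
Balancing moments: R × 6.77 = 2028, giving R = 300 N.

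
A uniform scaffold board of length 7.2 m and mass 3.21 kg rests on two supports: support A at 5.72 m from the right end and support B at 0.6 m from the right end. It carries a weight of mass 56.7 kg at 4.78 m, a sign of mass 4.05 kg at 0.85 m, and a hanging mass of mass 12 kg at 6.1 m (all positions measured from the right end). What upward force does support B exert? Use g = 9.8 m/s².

Choose support A as the axis so its reaction then has zero moment arm.
Beam weight: 3.21 × 9.8 = 31.46 N down at 3.6 m → arm 2.12 m, τ = 31.46 × 2.12 = 66.7 N·m clockwise.
Weight: 56.7 × 9.8 = 555.7 N down at 4.78 m → arm 0.94 m, τ = 555.7 × 0.94 = 522.4 N·m clockwise.
Sign: 4.05 × 9.8 = 39.69 N down at 0.85 m → arm 4.87 m, τ = 39.69 × 4.87 = 193.3 N·m clockwise.
Hanging mass: 12 × 9.8 = 117.6 N down at 6.1 m → arm 0.38 m, τ = 117.6 × 0.38 = 44.69 N·m counterclockwise.
Net load moment about support A = 737.7 N·m clockwise.
Reaction R at support B is upward at 0.6 m, arm 5.12 m → moment R × 5.12 counterclockwise.
Balancing moments: R × 5.12 = 737.7, giving R = 144 N.

R_B ≈ 144 N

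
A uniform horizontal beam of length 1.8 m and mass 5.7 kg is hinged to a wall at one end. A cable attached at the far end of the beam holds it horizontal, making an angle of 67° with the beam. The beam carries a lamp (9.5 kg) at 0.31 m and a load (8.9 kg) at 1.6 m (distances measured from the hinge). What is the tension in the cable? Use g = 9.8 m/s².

T ≈ 132 N

Choose the hinge as the axis so the unknown hinge reaction has zero arm there.
Beam weight: 5.7 × 9.8 = 55.86 N down at 0.9 m → arm 0.9 m, τ = 55.86 × 0.9 = 50.27 N·m clockwise.
Lamp: 9.5 × 9.8 = 93.1 N down at 0.31 m → arm 0.31 m, τ = 93.1 × 0.31 = 28.86 N·m clockwise.
Load: 8.9 × 9.8 = 87.22 N down at 1.6 m → arm 1.6 m, τ = 87.22 × 1.6 = 139.6 N·m clockwise.
Total clockwise load moment = 218.7 N·m.
The cable tension T acts at 1.8 m; only its component perpendicular to the beam, T sinθ, produces torque. sin 67° = 0.9205.
Balancing moments: T × 1.8 × 0.9205 = 218.7, giving T = 218.7 / 1.657 = 132 N.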